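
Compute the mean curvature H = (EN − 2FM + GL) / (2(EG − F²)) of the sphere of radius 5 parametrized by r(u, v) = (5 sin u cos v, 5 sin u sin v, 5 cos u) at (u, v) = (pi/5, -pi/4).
H = -1/5

With E = 25, F = 0, G = 25*sin(u)^2, L = -5*sin(u)/Abs(sin(u)), M = 0, N = -5*sin(u)^3/Abs(sin(u)), assemble
  H = (EN − 2FM + GL) / (2(EG − F²)) = -sin(u)/(5*Abs(sin(u))).
At (u, v) = (pi/5, -pi/4): H = -1/5.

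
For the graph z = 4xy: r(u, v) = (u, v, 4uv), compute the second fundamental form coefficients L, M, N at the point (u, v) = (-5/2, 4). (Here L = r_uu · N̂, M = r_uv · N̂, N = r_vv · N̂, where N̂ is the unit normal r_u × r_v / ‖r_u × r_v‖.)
L = 0;  M = 4*sqrt(357)/357;  N = 0

Compute the unit normal N̂(u, v) = (-4*v/sqrt(16*u^2 + 16*v^2 + 1), -4*u/sqrt(16*u^2 + 16*v^2 + 1), 1/sqrt(16*u^2 + 16*v^2 + 1)), and the second partials r_uu, r_uv, r_vv. Take dot products:
  L(u, v) = r_uu · N̂ = 0,
  M(u, v) = r_uv · N̂ = 4/sqrt(16*u^2 + 16*v^2 + 1),
  N(u, v) = r_vv · N̂ = 0.
Evaluating at (u, v) = (-5/2, 4):
  L = 0, M = 4*sqrt(357)/357, N = 0.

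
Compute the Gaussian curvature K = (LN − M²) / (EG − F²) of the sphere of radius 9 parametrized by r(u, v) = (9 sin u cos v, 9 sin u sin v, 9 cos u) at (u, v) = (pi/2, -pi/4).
K = 1/81

Coefficients of the first fundamental form: E = 81, F = 0, G = 81*sin(u)^2.
Coefficients of the second fundamental form: L = -9*sin(u)/Abs(sin(u)), M = 0, N = -9*sin(u)^3/Abs(sin(u)).
Assemble K = (LN − M²)/(EG − F²) = 1/81. At (u, v) = (pi/2, -pi/4): K = 1/81.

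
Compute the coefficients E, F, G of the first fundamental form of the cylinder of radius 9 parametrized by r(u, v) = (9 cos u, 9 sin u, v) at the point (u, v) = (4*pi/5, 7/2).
E = 81;  F = 0;  G = 1

Partials: r_u = (-9*sin(u), 9*cos(u), 0), r_v = (0, 0, 1). As functions of (u, v):
  E = r_u · r_u = 81,
  F = r_u · r_v = 0,
  G = r_v · r_v = 1.
Evaluating at (u, v) = (4*pi/5, 7/2): E = 81, F = 0, G = 1.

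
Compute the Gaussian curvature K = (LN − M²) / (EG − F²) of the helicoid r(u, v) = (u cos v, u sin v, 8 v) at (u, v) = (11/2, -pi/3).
K = -1024/142129

Coefficients of the first fundamental form: E = 1, F = 0, G = u^2 + 64.
Coefficients of the second fundamental form: L = 0, M = -8/sqrt(u^2 + 64), N = 0.
Assemble K = (LN − M²)/(EG − F²) = -64/(u^2 + 64)^2. At (u, v) = (11/2, -pi/3): K = -1024/142129.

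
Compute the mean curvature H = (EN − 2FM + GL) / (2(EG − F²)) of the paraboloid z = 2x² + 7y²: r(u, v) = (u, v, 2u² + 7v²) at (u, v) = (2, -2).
H = 225*sqrt(849)/80089

With E = 16*u^2 + 1, F = 56*u*v, G = 196*v^2 + 1, L = 4/sqrt(16*u^2 + 196*v^2 + 1), M = 0, N = 14/sqrt(16*u^2 + 196*v^2 + 1), assemble
  H = (EN − 2FM + GL) / (2(EG − F²)) = (112*u^2 + 392*v^2 + 9)/(16*u^2 + 196*v^2 + 1)^(3/2).
At (u, v) = (2, -2): H = 225*sqrt(849)/80089.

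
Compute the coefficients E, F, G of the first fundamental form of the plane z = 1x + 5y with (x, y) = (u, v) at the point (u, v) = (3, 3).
E = 2;  F = 5;  G = 26

Partials: r_u = (1, 0, 1), r_v = (0, 1, 5). As functions of (u, v):
  E = r_u · r_u = 2,
  F = r_u · r_v = 5,
  G = r_v · r_v = 26.
Evaluating at (u, v) = (3, 3): E = 2, F = 5, G = 26.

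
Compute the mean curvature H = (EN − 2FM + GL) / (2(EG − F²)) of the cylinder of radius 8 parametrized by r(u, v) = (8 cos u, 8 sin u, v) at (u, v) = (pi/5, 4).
H = -1/16

With E = 64, F = 0, G = 1, L = -8, M = 0, N = 0, assemble
  H = (EN − 2FM + GL) / (2(EG − F²)) = -1/16.
At (u, v) = (pi/5, 4): H = -1/16.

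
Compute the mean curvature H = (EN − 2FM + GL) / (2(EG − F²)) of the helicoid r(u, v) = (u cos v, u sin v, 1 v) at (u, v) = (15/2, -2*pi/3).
H = 0

With E = 1, F = 0, G = u^2 + 1, L = 0, M = -1/sqrt(u^2 + 1), N = 0, assemble
  H = (EN − 2FM + GL) / (2(EG − F²)) = 0.
At (u, v) = (15/2, -2*pi/3): H = 0.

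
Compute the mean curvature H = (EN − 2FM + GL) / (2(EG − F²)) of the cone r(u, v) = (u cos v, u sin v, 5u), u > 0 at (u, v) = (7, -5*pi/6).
H = 5*sqrt(26)/364

With E = 26, F = 0, G = u^2, L = 0, M = 0, N = 5*sqrt(26)*u^2/(26*Abs(u)), assemble
  H = (EN − 2FM + GL) / (2(EG − F²)) = 5*sqrt(26)/(52*Abs(u)).
At (u, v) = (7, -5*pi/6): H = 5*sqrt(26)/364.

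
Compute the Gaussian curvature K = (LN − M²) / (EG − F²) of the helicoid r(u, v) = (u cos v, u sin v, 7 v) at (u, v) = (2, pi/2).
K = -49/2809

Coefficients of the first fundamental form: E = 1, F = 0, G = u^2 + 49.
Coefficients of the second fundamental form: L = 0, M = -7/sqrt(u^2 + 49), N = 0.
Assemble K = (LN − M²)/(EG − F²) = -49/(u^2 + 49)^2. At (u, v) = (2, pi/2): K = -49/2809.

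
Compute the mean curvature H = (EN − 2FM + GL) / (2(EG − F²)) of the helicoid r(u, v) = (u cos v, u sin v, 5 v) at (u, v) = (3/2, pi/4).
H = 0

With E = 1, F = 0, G = u^2 + 25, L = 0, M = -5/sqrt(u^2 + 25), N = 0, assemble
  H = (EN − 2FM + GL) / (2(EG − F²)) = 0.
At (u, v) = (3/2, pi/4): H = 0.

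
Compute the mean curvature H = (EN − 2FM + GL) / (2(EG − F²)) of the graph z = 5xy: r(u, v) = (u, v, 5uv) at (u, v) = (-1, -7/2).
H = -3500*sqrt(1329)/1766241

With E = 25*v^2 + 1, F = 25*u*v, G = 25*u^2 + 1, L = 0, M = 5/sqrt(25*u^2 + 25*v^2 + 1), N = 0, assemble
  H = (EN − 2FM + GL) / (2(EG − F²)) = -125*u*v/(25*u^2 + 25*v^2 + 1)^(3/2).
At (u, v) = (-1, -7/2): H = -3500*sqrt(1329)/1766241.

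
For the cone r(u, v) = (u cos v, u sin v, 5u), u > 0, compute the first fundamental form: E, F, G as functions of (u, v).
E = 26;  F = 0;  G = u^2

Compute partials: r_u = (cos(v), sin(v), 5), r_v = (-u*sin(v), u*cos(v), 0). Then
  E = r_u · r_u = 26,
  F = r_u · r_v = 0,
  G = r_v · r_v = u^2.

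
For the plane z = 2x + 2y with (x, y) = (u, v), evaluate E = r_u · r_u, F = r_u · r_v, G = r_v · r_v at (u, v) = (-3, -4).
E = 5;  F = 4;  G = 5

Partials: r_u = (1, 0, 2), r_v = (0, 1, 2). As functions of (u, v):
  E = r_u · r_u = 5,
  F = r_u · r_v = 4,
  G = r_v · r_v = 5.
Evaluating at (u, v) = (-3, -4): E = 5, F = 4, G = 5.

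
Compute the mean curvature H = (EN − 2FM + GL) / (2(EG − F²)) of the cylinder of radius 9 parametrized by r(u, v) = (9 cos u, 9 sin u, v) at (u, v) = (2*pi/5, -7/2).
H = -1/18

With E = 81, F = 0, G = 1, L = -9, M = 0, N = 0, assemble
  H = (EN − 2FM + GL) / (2(EG − F²)) = -1/18.
At (u, v) = (2*pi/5, -7/2): H = -1/18.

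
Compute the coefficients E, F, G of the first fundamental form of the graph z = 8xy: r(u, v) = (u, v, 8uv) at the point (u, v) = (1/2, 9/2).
E = 1297;  F = 144;  G = 17

Partials: r_u = (1, 0, 8*v), r_v = (0, 1, 8*u). As functions of (u, v):
  E = r_u · r_u = 64*v^2 + 1,
  F = r_u · r_v = 64*u*v,
  G = r_v · r_v = 64*u^2 + 1.
Evaluating at (u, v) = (1/2, 9/2): E = 1297, F = 144, G = 17.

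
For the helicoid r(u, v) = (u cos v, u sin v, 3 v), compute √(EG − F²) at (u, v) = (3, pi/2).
√(EG − F²)|_{(3, pi/2)} = 3*sqrt(2)

E = 1, F = 0, G = u^2 + 9; EG − F² = u^2 + 9; √(EG − F²) = sqrt(u^2 + 9). At the given point: 3*sqrt(2).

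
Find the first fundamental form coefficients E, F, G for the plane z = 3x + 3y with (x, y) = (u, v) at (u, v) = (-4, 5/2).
E = 10;  F = 9;  G = 10

Partials: r_u = (1, 0, 3), r_v = (0, 1, 3). As functions of (u, v):
  E = r_u · r_u = 10,
  F = r_u · r_v = 9,
  G = r_v · r_v = 10.
Evaluating at (u, v) = (-4, 5/2): E = 10, F = 9, G = 10.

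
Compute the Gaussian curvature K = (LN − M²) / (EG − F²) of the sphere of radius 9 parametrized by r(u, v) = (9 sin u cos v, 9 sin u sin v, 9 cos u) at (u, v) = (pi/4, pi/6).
K = 1/81

Coefficients of the first fundamental form: E = 81, F = 0, G = 81*sin(u)^2.
Coefficients of the second fundamental form: L = -9*sin(u)/Abs(sin(u)), M = 0, N = -9*sin(u)^3/Abs(sin(u)).
Assemble K = (LN − M²)/(EG − F²) = 1/81. At (u, v) = (pi/4, pi/6): K = 1/81.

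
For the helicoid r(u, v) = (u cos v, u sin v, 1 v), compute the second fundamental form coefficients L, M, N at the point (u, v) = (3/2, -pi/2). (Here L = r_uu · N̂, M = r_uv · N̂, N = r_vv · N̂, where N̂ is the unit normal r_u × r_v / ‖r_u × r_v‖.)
L = 0;  M = -2*sqrt(13)/13;  N = 0

Compute the unit normal N̂(u, v) = (sin(v)/sqrt(u^2 + 1), -cos(v)/sqrt(u^2 + 1), u/sqrt(u^2 + 1)), and the second partials r_uu, r_uv, r_vv. Take dot products:
  L(u, v) = r_uu · N̂ = 0,
  M(u, v) = r_uv · N̂ = -1/sqrt(u^2 + 1),
  N(u, v) = r_vv · N̂ = 0.
Evaluating at (u, v) = (3/2, -pi/2):
  L = 0, M = -2*sqrt(13)/13, N = 0.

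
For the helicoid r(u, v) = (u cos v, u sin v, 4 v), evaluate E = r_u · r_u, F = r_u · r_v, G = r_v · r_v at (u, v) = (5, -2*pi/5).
E = 1;  F = 0;  G = 41

Partials: r_u = (cos(v), sin(v), 0), r_v = (-u*sin(v), u*cos(v), 4). As functions of (u, v):
  E = r_u · r_u = 1,
  F = r_u · r_v = 0,
  G = r_v · r_v = u^2 + 16.
Evaluating at (u, v) = (5, -2*pi/5): E = 1, F = 0, G = 41.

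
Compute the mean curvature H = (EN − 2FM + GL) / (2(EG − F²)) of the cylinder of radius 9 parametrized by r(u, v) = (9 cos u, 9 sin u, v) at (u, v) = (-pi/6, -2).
H = -1/18

With E = 81, F = 0, G = 1, L = -9, M = 0, N = 0, assemble
  H = (EN − 2FM + GL) / (2(EG − F²)) = -1/18.
At (u, v) = (-pi/6, -2): H = -1/18.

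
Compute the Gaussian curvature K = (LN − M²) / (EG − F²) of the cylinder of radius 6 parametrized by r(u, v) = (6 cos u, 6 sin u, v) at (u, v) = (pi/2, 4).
K = 0

Coefficients of the first fundamental form: E = 36, F = 0, G = 1.
Coefficients of the second fundamental form: L = -6, M = 0, N = 0.
Assemble K = (LN − M²)/(EG − F²) = 0. At (u, v) = (pi/2, 4): K = 0.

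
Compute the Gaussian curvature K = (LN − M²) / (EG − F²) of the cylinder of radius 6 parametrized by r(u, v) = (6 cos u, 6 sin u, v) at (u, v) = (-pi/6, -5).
K = 0

Coefficients of the first fundamental form: E = 36, F = 0, G = 1.
Coefficients of the second fundamental form: L = -6, M = 0, N = 0.
Assemble K = (LN − M²)/(EG − F²) = 0. At (u, v) = (-pi/6, -5): K = 0.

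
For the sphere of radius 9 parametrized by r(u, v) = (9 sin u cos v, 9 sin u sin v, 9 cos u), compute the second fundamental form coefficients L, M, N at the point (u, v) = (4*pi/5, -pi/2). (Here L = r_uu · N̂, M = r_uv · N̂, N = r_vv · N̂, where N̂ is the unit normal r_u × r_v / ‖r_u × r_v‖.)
L = -9;  M = 0;  N = -45/8 + 9*sqrt(5)/8

Compute the unit normal N̂(u, v) = (sin(u)^2*cos(v)/Abs(sin(u)), sin(u)^2*sin(v)/Abs(sin(u)), sin(2*u)/(2*Abs(sin(u)))), and the second partials r_uu, r_uv, r_vv. Take dot products:
  L(u, v) = r_uu · N̂ = -9*sin(u)/Abs(sin(u)),
  M(u, v) = r_uv · N̂ = 0,
  N(u, v) = r_vv · N̂ = -9*sin(u)^3/Abs(sin(u)).
Evaluating at (u, v) = (4*pi/5, -pi/2):
  L = -9, M = 0, N = -45/8 + 9*sqrt(5)/8.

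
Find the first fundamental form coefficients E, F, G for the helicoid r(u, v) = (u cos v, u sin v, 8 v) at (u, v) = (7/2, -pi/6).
E = 1;  F = 0;  G = 305/4

Partials: r_u = (cos(v), sin(v), 0), r_v = (-u*sin(v), u*cos(v), 8). As functions of (u, v):
  E = r_u · r_u = 1,
  F = r_u · r_v = 0,
  G = r_v · r_v = u^2 + 64.
Evaluating at (u, v) = (7/2, -pi/6): E = 1, F = 0, G = 305/4.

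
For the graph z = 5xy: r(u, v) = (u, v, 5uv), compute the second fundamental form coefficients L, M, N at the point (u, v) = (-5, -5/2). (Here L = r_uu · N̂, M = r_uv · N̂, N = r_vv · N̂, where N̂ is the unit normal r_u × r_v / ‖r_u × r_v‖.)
L = 0;  M = 10*sqrt(3129)/3129;  N = 0

Compute the unit normal N̂(u, v) = (-5*v/sqrt(25*u^2 + 25*v^2 + 1), -5*u/sqrt(25*u^2 + 25*v^2 + 1), 1/sqrt(25*u^2 + 25*v^2 + 1)), and the second partials r_uu, r_uv, r_vv. Take dot products:
  L(u, v) = r_uu · N̂ = 0,
  M(u, v) = r_uv · N̂ = 5/sqrt(25*u^2 + 25*v^2 + 1),
  N(u, v) = r_vv · N̂ = 0.
Evaluating at (u, v) = (-5, -5/2):
  L = 0, M = 10*sqrt(3129)/3129, N = 0.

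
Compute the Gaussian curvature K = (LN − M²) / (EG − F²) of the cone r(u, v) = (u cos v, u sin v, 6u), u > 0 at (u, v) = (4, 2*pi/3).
K = 0

Coefficients of the first fundamental form: E = 37, F = 0, G = u^2.
Coefficients of the second fundamental form: L = 0, M = 0, N = 6*sqrt(37)*u^2/(37*Abs(u)).
Assemble K = (LN − M²)/(EG − F²) = 0. At (u, v) = (4, 2*pi/3): K = 0.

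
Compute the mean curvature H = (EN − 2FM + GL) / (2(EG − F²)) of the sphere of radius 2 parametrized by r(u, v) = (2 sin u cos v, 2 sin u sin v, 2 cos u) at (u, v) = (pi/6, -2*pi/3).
H = -1/2

With E = 4, F = 0, G = 4*sin(u)^2, L = -2*sin(u)/Abs(sin(u)), M = 0, N = -2*sin(u)^3/Abs(sin(u)), assemble
  H = (EN − 2FM + GL) / (2(EG − F²)) = -sin(u)/(2*Abs(sin(u))).
At (u, v) = (pi/6, -2*pi/3): H = -1/2.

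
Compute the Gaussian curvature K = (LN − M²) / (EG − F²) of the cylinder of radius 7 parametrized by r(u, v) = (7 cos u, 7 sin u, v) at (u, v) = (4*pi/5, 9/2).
K = 0

Coefficients of the first fundamental form: E = 49, F = 0, G = 1.
Coefficients of the second fundamental form: L = -7, M = 0, N = 0.
Assemble K = (LN − M²)/(EG − F²) = 0. At (u, v) = (4*pi/5, 9/2): K = 0.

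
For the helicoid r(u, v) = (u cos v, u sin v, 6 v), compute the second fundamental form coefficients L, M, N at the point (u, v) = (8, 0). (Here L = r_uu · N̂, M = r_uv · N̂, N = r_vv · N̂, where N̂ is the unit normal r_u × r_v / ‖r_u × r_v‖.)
L = 0;  M = -3/5;  N = 0

Compute the unit normal N̂(u, v) = (6*sin(v)/sqrt(u^2 + 36), -6*cos(v)/sqrt(u^2 + 36), u/sqrt(u^2 + 36)), and the second partials r_uu, r_uv, r_vv. Take dot products:
  L(u, v) = r_uu · N̂ = 0,
  M(u, v) = r_uv · N̂ = -6/sqrt(u^2 + 36),
  N(u, v) = r_vv · N̂ = 0.
Evaluating at (u, v) = (8, 0):
  L = 0, M = -3/5, N = 0.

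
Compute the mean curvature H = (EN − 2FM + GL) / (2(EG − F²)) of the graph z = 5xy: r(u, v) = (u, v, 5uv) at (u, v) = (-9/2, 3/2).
H = 3375*sqrt(46)/362894

With E = 25*v^2 + 1, F = 25*u*v, G = 25*u^2 + 1, L = 0, M = 5/sqrt(25*u^2 + 25*v^2 + 1), N = 0, assemble
  H = (EN − 2FM + GL) / (2(EG − F²)) = -125*u*v/(25*u^2 + 25*v^2 + 1)^(3/2).
At (u, v) = (-9/2, 3/2): H = 3375*sqrt(46)/362894.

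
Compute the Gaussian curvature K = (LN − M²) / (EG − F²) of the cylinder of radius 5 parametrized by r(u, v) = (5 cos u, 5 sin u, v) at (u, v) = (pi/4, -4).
K = 0

Coefficients of the first fundamental form: E = 25, F = 0, G = 1.
Coefficients of the second fundamental form: L = -5, M = 0, N = 0.
Assemble K = (LN − M²)/(EG − F²) = 0. At (u, v) = (pi/4, -4): K = 0.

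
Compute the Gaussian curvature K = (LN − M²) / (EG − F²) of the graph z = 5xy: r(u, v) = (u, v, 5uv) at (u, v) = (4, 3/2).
K = -400/3345241

Coefficients of the first fundamental form: E = 25*v^2 + 1, F = 25*u*v, G = 25*u^2 + 1.
Coefficients of the second fundamental form: L = 0, M = 5/sqrt(25*u^2 + 25*v^2 + 1), N = 0.
Assemble K = (LN − M²)/(EG − F²) = -25/(625*u^4 + 1250*u^2*v^2 + 50*u^2 + 625*v^4 + 50*v^2 + 1). At (u, v) = (4, 3/2): K = -400/3345241.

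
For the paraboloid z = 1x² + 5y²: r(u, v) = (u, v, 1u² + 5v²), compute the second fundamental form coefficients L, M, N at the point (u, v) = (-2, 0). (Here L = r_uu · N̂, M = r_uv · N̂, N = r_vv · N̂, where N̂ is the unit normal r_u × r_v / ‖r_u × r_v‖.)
L = 2*sqrt(17)/17;  M = 0;  N = 10*sqrt(17)/17

Compute the unit normal N̂(u, v) = (-2*u/sqrt(4*u^2 + 100*v^2 + 1), -10*v/sqrt(4*u^2 + 100*v^2 + 1), 1/sqrt(4*u^2 + 100*v^2 + 1)), and the second partials r_uu, r_uv, r_vv. Take dot products:
  L(u, v) = r_uu · N̂ = 2/sqrt(4*u^2 + 100*v^2 + 1),
  M(u, v) = r_uv · N̂ = 0,
  N(u, v) = r_vv · N̂ = 10/sqrt(4*u^2 + 100*v^2 + 1).
Evaluating at (u, v) = (-2, 0):
  L = 2*sqrt(17)/17, M = 0, N = 10*sqrt(17)/17.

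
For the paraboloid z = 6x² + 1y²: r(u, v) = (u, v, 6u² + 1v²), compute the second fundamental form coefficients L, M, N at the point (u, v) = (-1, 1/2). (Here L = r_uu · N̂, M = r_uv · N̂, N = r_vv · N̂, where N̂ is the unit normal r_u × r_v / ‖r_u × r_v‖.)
L = 6*sqrt(146)/73;  M = 0;  N = sqrt(146)/73

Compute the unit normal N̂(u, v) = (-12*u/sqrt(144*u^2 + 4*v^2 + 1), -2*v/sqrt(144*u^2 + 4*v^2 + 1), 1/sqrt(144*u^2 + 4*v^2 + 1)), and the second partials r_uu, r_uv, r_vv. Take dot products:
  L(u, v) = r_uu · N̂ = 12/sqrt(144*u^2 + 4*v^2 + 1),
  M(u, v) = r_uv · N̂ = 0,
  N(u, v) = r_vv · N̂ = 2/sqrt(144*u^2 + 4*v^2 + 1).
Evaluating at (u, v) = (-1, 1/2):
  L = 6*sqrt(146)/73, M = 0, N = sqrt(146)/73.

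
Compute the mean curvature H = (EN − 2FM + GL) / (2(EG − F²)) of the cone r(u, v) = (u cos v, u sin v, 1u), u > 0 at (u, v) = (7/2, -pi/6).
H = sqrt(2)/14

With E = 2, F = 0, G = u^2, L = 0, M = 0, N = sqrt(2)*u^2/(2*Abs(u)), assemble
  H = (EN − 2FM + GL) / (2(EG − F²)) = sqrt(2)/(4*Abs(u)).
At (u, v) = (7/2, -pi/6): H = sqrt(2)/14.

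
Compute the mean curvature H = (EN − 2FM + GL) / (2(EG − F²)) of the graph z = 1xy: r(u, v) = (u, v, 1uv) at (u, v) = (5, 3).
H = -3*sqrt(35)/245

With E = v^2 + 1, F = u*v, G = u^2 + 1, L = 0, M = 1/sqrt(u^2 + v^2 + 1), N = 0, assemble
  H = (EN − 2FM + GL) / (2(EG − F²)) = -u*v/(u^2 + v^2 + 1)^(3/2).
At (u, v) = (5, 3): H = -3*sqrt(35)/245.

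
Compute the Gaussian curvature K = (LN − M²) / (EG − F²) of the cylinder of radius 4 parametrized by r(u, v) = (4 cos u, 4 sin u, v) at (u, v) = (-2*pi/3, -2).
K = 0

Coefficients of the first fundamental form: E = 16, F = 0, G = 1.
Coefficients of the second fundamental form: L = -4, M = 0, N = 0.
Assemble K = (LN − M²)/(EG − F²) = 0. At (u, v) = (-2*pi/3, -2): K = 0.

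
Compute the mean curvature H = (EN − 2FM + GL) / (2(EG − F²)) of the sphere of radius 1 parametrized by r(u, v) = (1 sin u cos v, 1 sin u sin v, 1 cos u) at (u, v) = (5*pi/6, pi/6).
H = -1

With E = 1, F = 0, G = sin(u)^2, L = -sin(u)/Abs(sin(u)), M = 0, N = -sin(u)^3/Abs(sin(u)), assemble
  H = (EN − 2FM + GL) / (2(EG − F²)) = -sin(u)/Abs(sin(u)).
At (u, v) = (5*pi/6, pi/6): H = -1.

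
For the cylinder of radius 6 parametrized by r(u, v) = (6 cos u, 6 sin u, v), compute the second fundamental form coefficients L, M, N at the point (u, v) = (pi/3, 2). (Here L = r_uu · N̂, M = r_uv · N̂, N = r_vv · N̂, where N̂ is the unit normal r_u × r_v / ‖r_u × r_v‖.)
L = -6;  M = 0;  N = 0

Compute the unit normal N̂(u, v) = (cos(u), sin(u), 0), and the second partials r_uu, r_uv, r_vv. Take dot products:
  L(u, v) = r_uu · N̂ = -6,
  M(u, v) = r_uv · N̂ = 0,
  N(u, v) = r_vv · N̂ = 0.
Evaluating at (u, v) = (pi/3, 2):
  L = -6, M = 0, N = 0.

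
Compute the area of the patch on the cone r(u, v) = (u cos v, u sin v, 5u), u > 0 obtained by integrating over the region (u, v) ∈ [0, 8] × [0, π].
Area = 32*sqrt(26)*pi

Area = ∫∫ √(EG − F²) du dv with √(EG − F²) = sqrt(26)*Abs(u). Integrating over [0, 8] × [0, π] gives 32*sqrt(26)*pi.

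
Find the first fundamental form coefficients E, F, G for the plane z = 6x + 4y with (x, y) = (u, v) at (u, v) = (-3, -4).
E = 37;  F = 24;  G = 17

Partials: r_u = (1, 0, 6), r_v = (0, 1, 4). As functions of (u, v):
  E = r_u · r_u = 37,
  F = r_u · r_v = 24,
  G = r_v · r_v = 17.
Evaluating at (u, v) = (-3, -4): E = 37, F = 24, G = 17.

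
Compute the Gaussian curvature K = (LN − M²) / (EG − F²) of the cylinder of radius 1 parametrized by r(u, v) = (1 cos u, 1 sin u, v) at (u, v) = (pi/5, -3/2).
K = 0

Coefficients of the first fundamental form: E = 1, F = 0, G = 1.
Coefficients of the second fundamental form: L = -1, M = 0, N = 0.
Assemble K = (LN − M²)/(EG − F²) = 0. At (u, v) = (pi/5, -3/2): K = 0.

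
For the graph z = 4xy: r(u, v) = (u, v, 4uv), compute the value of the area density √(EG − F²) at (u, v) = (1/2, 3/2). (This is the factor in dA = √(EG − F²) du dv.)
√(EG − F²)|_{(1/2, 3/2)} = sqrt(41)

E = 16*v^2 + 1, F = 16*u*v, G = 16*u^2 + 1, so EG − F² = 16*u^2 + 16*v^2 + 1. Taking the positive square root: √(EG − F²) = sqrt(16*u^2 + 16*v^2 + 1). At (u, v) = (1/2, 3/2): sqrt(41).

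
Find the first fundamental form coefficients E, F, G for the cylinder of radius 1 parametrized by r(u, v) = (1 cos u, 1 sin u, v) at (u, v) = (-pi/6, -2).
E = 1;  F = 0;  G = 1

Partials: r_u = (-sin(u), cos(u), 0), r_v = (0, 0, 1). As functions of (u, v):
  E = r_u · r_u = 1,
  F = r_u · r_v = 0,
  G = r_v · r_v = 1.
Evaluating at (u, v) = (-pi/6, -2): E = 1, F = 0, G = 1.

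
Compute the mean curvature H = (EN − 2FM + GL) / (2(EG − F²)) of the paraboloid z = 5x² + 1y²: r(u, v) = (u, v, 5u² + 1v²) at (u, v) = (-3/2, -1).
H = 251*sqrt(230)/52900

With E = 100*u^2 + 1, F = 20*u*v, G = 4*v^2 + 1, L = 10/sqrt(100*u^2 + 4*v^2 + 1), M = 0, N = 2/sqrt(100*u^2 + 4*v^2 + 1), assemble
  H = (EN − 2FM + GL) / (2(EG − F²)) = 2*(50*u^2 + 10*v^2 + 3)/(100*u^2 + 4*v^2 + 1)^(3/2).
At (u, v) = (-3/2, -1): H = 251*sqrt(230)/52900.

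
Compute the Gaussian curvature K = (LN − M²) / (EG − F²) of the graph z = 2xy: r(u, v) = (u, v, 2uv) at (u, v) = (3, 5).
K = -4/18769

Coefficients of the first fundamental form: E = 4*v^2 + 1, F = 4*u*v, G = 4*u^2 + 1.
Coefficients of the second fundamental form: L = 0, M = 2/sqrt(4*u^2 + 4*v^2 + 1), N = 0.
Assemble K = (LN − M²)/(EG − F²) = -4/(16*u^4 + 32*u^2*v^2 + 8*u^2 + 16*v^4 + 8*v^2 + 1). At (u, v) = (3, 5): K = -4/18769.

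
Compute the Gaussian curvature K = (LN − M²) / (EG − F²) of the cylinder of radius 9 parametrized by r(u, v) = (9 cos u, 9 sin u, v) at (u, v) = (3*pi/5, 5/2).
K = 0

Coefficients of the first fundamental form: E = 81, F = 0, G = 1.
Coefficients of the second fundamental form: L = -9, M = 0, N = 0.
Assemble K = (LN − M²)/(EG − F²) = 0. At (u, v) = (3*pi/5, 5/2): K = 0.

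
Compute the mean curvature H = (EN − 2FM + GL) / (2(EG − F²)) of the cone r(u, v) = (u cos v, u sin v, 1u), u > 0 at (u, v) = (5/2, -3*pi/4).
H = sqrt(2)/10

With E = 2, F = 0, G = u^2, L = 0, M = 0, N = sqrt(2)*u^2/(2*Abs(u)), assemble
  H = (EN − 2FM + GL) / (2(EG − F²)) = sqrt(2)/(4*Abs(u)).
At (u, v) = (5/2, -3*pi/4): H = sqrt(2)/10.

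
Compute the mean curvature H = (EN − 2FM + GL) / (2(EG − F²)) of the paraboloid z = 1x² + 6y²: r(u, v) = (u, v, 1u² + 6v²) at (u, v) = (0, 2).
H = 583*sqrt(577)/332929

With E = 4*u^2 + 1, F = 24*u*v, G = 144*v^2 + 1, L = 2/sqrt(4*u^2 + 144*v^2 + 1), M = 0, N = 12/sqrt(4*u^2 + 144*v^2 + 1), assemble
  H = (EN − 2FM + GL) / (2(EG − F²)) = (24*u^2 + 144*v^2 + 7)/(4*u^2 + 144*v^2 + 1)^(3/2).
At (u, v) = (0, 2): H = 583*sqrt(577)/332929.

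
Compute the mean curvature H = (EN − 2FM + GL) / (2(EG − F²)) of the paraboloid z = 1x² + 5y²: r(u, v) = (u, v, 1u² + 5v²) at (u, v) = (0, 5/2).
H = 631*sqrt(626)/391876

With E = 4*u^2 + 1, F = 20*u*v, G = 100*v^2 + 1, L = 2/sqrt(4*u^2 + 100*v^2 + 1), M = 0, N = 10/sqrt(4*u^2 + 100*v^2 + 1), assemble
  H = (EN − 2FM + GL) / (2(EG − F²)) = 2*(10*u^2 + 50*v^2 + 3)/(4*u^2 + 100*v^2 + 1)^(3/2).
At (u, v) = (0, 5/2): H = 631*sqrt(626)/391876.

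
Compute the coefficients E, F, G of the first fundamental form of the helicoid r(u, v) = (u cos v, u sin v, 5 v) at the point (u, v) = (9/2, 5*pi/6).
E = 1;  F = 0;  G = 181/4

Partials: r_u = (cos(v), sin(v), 0), r_v = (-u*sin(v), u*cos(v), 5). As functions of (u, v):
  E = r_u · r_u = 1,
  F = r_u · r_v = 0,
  G = r_v · r_v = u^2 + 25.
Evaluating at (u, v) = (9/2, 5*pi/6): E = 1, F = 0, G = 181/4.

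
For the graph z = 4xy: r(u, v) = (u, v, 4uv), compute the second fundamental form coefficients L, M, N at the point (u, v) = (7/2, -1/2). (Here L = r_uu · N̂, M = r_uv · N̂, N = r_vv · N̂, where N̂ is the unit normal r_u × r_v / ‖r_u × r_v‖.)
L = 0;  M = 4*sqrt(201)/201;  N = 0

Compute the unit normal N̂(u, v) = (-4*v/sqrt(16*u^2 + 16*v^2 + 1), -4*u/sqrt(16*u^2 + 16*v^2 + 1), 1/sqrt(16*u^2 + 16*v^2 + 1)), and the second partials r_uu, r_uv, r_vv. Take dot products:
  L(u, v) = r_uu · N̂ = 0,
  M(u, v) = r_uv · N̂ = 4/sqrt(16*u^2 + 16*v^2 + 1),
  N(u, v) = r_vv · N̂ = 0.
Evaluating at (u, v) = (7/2, -1/2):
  L = 0, M = 4*sqrt(201)/201, N = 0.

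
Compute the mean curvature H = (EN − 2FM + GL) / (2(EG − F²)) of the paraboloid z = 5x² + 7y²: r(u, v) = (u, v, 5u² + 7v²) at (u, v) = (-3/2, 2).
H = 5507*sqrt(1010)/1020100

With E = 100*u^2 + 1, F = 140*u*v, G = 196*v^2 + 1, L = 10/sqrt(100*u^2 + 196*v^2 + 1), M = 0, N = 14/sqrt(100*u^2 + 196*v^2 + 1), assemble
  H = (EN − 2FM + GL) / (2(EG − F²)) = 4*(175*u^2 + 245*v^2 + 3)/(100*u^2 + 196*v^2 + 1)^(3/2).
At (u, v) = (-3/2, 2): H = 5507*sqrt(1010)/1020100.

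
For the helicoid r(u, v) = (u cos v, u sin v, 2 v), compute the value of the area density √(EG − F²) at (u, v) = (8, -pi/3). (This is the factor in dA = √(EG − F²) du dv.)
√(EG − F²)|_{(8, -pi/3)} = 2*sqrt(17)

E = 1, F = 0, G = u^2 + 4, so EG − F² = u^2 + 4. Taking the positive square root: √(EG − F²) = sqrt(u^2 + 4). At (u, v) = (8, -pi/3): 2*sqrt(17).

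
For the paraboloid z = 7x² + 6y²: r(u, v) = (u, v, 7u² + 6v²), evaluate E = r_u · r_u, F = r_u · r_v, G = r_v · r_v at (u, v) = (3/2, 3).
E = 442;  F = 756;  G = 1297

Partials: r_u = (1, 0, 14*u), r_v = (0, 1, 12*v). As functions of (u, v):
  E = r_u · r_u = 196*u^2 + 1,
  F = r_u · r_v = 168*u*v,
  G = r_v · r_v = 144*v^2 + 1.
Evaluating at (u, v) = (3/2, 3): E = 442, F = 756, G = 1297.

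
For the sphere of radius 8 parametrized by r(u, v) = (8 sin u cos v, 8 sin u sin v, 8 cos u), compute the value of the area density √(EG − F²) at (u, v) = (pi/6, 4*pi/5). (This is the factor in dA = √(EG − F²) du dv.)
√(EG − F²)|_{(pi/6, 4*pi/5)} = 32

E = 64, F = 0, G = 64*sin(u)^2, so EG − F² = 4096*sin(u)^2. Taking the positive square root: √(EG − F²) = 64*Abs(sin(u)). At (u, v) = (pi/6, 4*pi/5): 32.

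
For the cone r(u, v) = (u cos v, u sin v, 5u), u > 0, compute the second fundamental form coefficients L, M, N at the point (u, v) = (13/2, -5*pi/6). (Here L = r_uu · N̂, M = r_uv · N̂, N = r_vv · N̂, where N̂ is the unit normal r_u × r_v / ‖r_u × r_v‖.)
L = 0;  M = 0;  N = 5*sqrt(26)/4

Compute the unit normal N̂(u, v) = (-5*sqrt(26)*u*cos(v)/(26*Abs(u)), -5*sqrt(26)*u*sin(v)/(26*Abs(u)), sqrt(26)*u/(26*Abs(u))), and the second partials r_uu, r_uv, r_vv. Take dot products:
  L(u, v) = r_uu · N̂ = 0,
  M(u, v) = r_uv · N̂ = 0,
  N(u, v) = r_vv · N̂ = 5*sqrt(26)*u^2/(26*Abs(u)).
Evaluating at (u, v) = (13/2, -5*pi/6):
  L = 0, M = 0, N = 5*sqrt(26)/4.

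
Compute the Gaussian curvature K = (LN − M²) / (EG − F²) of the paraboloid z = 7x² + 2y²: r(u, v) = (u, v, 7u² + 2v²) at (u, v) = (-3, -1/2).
K = 56/3129361

Coefficients of the first fundamental form: E = 196*u^2 + 1, F = 56*u*v, G = 16*v^2 + 1.
Coefficients of the second fundamental form: L = 14/sqrt(196*u^2 + 16*v^2 + 1), M = 0, N = 4/sqrt(196*u^2 + 16*v^2 + 1).
Assemble K = (LN − M²)/(EG − F²) = 56/(38416*u^4 + 6272*u^2*v^2 + 392*u^2 + 256*v^4 + 32*v^2 + 1). At (u, v) = (-3, -1/2): K = 56/3129361.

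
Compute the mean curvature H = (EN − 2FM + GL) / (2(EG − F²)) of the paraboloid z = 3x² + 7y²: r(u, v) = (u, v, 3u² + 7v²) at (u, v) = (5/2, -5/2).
H = 5260*sqrt(1451)/2105401

With E = 36*u^2 + 1, F = 84*u*v, G = 196*v^2 + 1, L = 6/sqrt(36*u^2 + 196*v^2 + 1), M = 0, N = 14/sqrt(36*u^2 + 196*v^2 + 1), assemble
  H = (EN − 2FM + GL) / (2(EG − F²)) = 2*(126*u^2 + 294*v^2 + 5)/(36*u^2 + 196*v^2 + 1)^(3/2).
At (u, v) = (5/2, -5/2): H = 5260*sqrt(1451)/2105401.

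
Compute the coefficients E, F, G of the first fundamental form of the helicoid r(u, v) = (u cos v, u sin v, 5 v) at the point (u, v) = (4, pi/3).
E = 1;  F = 0;  G = 41

Partials: r_u = (cos(v), sin(v), 0), r_v = (-u*sin(v), u*cos(v), 5). As functions of (u, v):
  E = r_u · r_u = 1,
  F = r_u · r_v = 0,
  G = r_v · r_v = u^2 + 25.
Evaluating at (u, v) = (4, pi/3): E = 1, F = 0, G = 41.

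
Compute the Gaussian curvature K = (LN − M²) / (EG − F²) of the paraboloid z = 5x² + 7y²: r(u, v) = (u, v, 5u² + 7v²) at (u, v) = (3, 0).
K = 140/811801

Coefficients of the first fundamental form: E = 100*u^2 + 1, F = 140*u*v, G = 196*v^2 + 1.
Coefficients of the second fundamental form: L = 10/sqrt(100*u^2 + 196*v^2 + 1), M = 0, N = 14/sqrt(100*u^2 + 196*v^2 + 1).
Assemble K = (LN − M²)/(EG − F²) = 140/(10000*u^4 + 39200*u^2*v^2 + 200*u^2 + 38416*v^4 + 392*v^2 + 1). At (u, v) = (3, 0): K = 140/811801.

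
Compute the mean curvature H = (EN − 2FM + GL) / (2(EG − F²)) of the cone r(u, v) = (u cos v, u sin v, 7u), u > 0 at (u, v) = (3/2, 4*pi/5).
H = 7*sqrt(2)/30

With E = 50, F = 0, G = u^2, L = 0, M = 0, N = 7*sqrt(2)*u^2/(10*Abs(u)), assemble
  H = (EN − 2FM + GL) / (2(EG − F²)) = 7*sqrt(2)/(20*Abs(u)).
At (u, v) = (3/2, 4*pi/5): H = 7*sqrt(2)/30.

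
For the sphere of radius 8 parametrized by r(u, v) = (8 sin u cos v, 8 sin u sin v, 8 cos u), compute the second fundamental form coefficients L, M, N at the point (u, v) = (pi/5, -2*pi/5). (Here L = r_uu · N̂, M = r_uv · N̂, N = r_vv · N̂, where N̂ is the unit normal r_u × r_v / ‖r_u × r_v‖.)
L = -8;  M = 0;  N = -5 + sqrt(5)

Compute the unit normal N̂(u, v) = (sin(u)^2*cos(v)/Abs(sin(u)), sin(u)^2*sin(v)/Abs(sin(u)), sin(2*u)/(2*Abs(sin(u)))), and the second partials r_uu, r_uv, r_vv. Take dot products:
  L(u, v) = r_uu · N̂ = -8*sin(u)/Abs(sin(u)),
  M(u, v) = r_uv · N̂ = 0,
  N(u, v) = r_vv · N̂ = -8*sin(u)^3/Abs(sin(u)).
Evaluating at (u, v) = (pi/5, -2*pi/5):
  L = -8, M = 0, N = -5 + sqrt(5).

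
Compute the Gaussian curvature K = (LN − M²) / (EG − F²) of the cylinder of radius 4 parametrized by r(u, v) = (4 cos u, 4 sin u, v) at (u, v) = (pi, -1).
K = 0

Coefficients of the first fundamental form: E = 16, F = 0, G = 1.
Coefficients of the second fundamental form: L = -4, M = 0, N = 0.
Assemble K = (LN − M²)/(EG − F²) = 0. At (u, v) = (pi, -1): K = 0.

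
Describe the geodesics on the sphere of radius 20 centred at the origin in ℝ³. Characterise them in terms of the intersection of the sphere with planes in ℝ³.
Geodesics on the sphere of radius 20 are great circles — circles of radius 20 obtained as the intersection of the sphere with planes through the origin (the centre of the sphere).

A curve α(t) of nonzero constant speed on the sphere of radius 20 is a geodesic iff its acceleration α̈ is everywhere normal to the surface, i.e. parallel to the radial vector α(t). Then d/dt(α × α̇) = α̇ × α̇ + α × α̈ = 0, so α × α̇ is a constant vector n ≠ 0 and α(t) · n = 0 for all t: α lies in the plane through the origin with normal n. The intersection of that plane with the sphere is a circle of radius 20 (a great circle). Conversely, a great circle traversed at constant speed has centripetal acceleration pointing at the origin, hence normal to the sphere, so every great circle is a geodesic.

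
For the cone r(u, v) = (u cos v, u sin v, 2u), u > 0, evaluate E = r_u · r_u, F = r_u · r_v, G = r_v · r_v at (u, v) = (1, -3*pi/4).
E = 5;  F = 0;  G = 1

Partials: r_u = (cos(v), sin(v), 2), r_v = (-u*sin(v), u*cos(v), 0). As functions of (u, v):
  E = r_u · r_u = 5,
  F = r_u · r_v = 0,
  G = r_v · r_v = u^2.
Evaluating at (u, v) = (1, -3*pi/4): E = 5, F = 0, G = 1.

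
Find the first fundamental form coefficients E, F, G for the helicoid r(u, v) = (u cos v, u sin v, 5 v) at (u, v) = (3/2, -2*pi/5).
E = 1;  F = 0;  G = 109/4

Partials: r_u = (cos(v), sin(v), 0), r_v = (-u*sin(v), u*cos(v), 5). As functions of (u, v):
  E = r_u · r_u = 1,
  F = r_u · r_v = 0,
  G = r_v · r_v = u^2 + 25.
Evaluating at (u, v) = (3/2, -2*pi/5): E = 1, F = 0, G = 109/4.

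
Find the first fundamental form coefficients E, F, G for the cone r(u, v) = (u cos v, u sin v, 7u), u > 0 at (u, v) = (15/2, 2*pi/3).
E = 50;  F = 0;  G = 225/4

Partials: r_u = (cos(v), sin(v), 7), r_v = (-u*sin(v), u*cos(v), 0). As functions of (u, v):
  E = r_u · r_u = 50,
  F = r_u · r_v = 0,
  G = r_v · r_v = u^2.
Evaluating at (u, v) = (15/2, 2*pi/3): E = 50, F = 0, G = 225/4.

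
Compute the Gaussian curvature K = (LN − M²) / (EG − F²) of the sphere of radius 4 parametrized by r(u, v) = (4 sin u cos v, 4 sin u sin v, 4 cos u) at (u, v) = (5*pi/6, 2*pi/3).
K = 1/16

Coefficients of the first fundamental form: E = 16, F = 0, G = 16*sin(u)^2.
Coefficients of the second fundamental form: L = -4*sin(u)/Abs(sin(u)), M = 0, N = -4*sin(u)^3/Abs(sin(u)).
Assemble K = (LN − M²)/(EG − F²) = 1/16. At (u, v) = (5*pi/6, 2*pi/3): K = 1/16.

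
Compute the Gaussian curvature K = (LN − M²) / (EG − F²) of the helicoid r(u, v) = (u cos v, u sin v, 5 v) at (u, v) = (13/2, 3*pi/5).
K = -400/72361

Coefficients of the first fundamental form: E = 1, F = 0, G = u^2 + 25.
Coefficients of the second fundamental form: L = 0, M = -5/sqrt(u^2 + 25), N = 0.
Assemble K = (LN − M²)/(EG − F²) = -25/(u^2 + 25)^2. At (u, v) = (13/2, 3*pi/5): K = -400/72361.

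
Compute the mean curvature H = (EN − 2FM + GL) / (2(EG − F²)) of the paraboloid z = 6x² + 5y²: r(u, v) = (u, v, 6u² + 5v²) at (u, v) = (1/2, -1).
H = 791*sqrt(137)/18769

With E = 144*u^2 + 1, F = 120*u*v, G = 100*v^2 + 1, L = 12/sqrt(144*u^2 + 100*v^2 + 1), M = 0, N = 10/sqrt(144*u^2 + 100*v^2 + 1), assemble
  H = (EN − 2FM + GL) / (2(EG − F²)) = (720*u^2 + 600*v^2 + 11)/(144*u^2 + 100*v^2 + 1)^(3/2).
At (u, v) = (1/2, -1): H = 791*sqrt(137)/18769.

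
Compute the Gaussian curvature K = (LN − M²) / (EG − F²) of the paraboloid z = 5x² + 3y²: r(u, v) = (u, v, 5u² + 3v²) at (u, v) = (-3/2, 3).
K = 3/15125

Coefficients of the first fundamental form: E = 100*u^2 + 1, F = 60*u*v, G = 36*v^2 + 1.
Coefficients of the second fundamental form: L = 10/sqrt(100*u^2 + 36*v^2 + 1), M = 0, N = 6/sqrt(100*u^2 + 36*v^2 + 1).
Assemble K = (LN − M²)/(EG − F²) = 60/(10000*u^4 + 7200*u^2*v^2 + 200*u^2 + 1296*v^4 + 72*v^2 + 1). At (u, v) = (-3/2, 3): K = 3/15125.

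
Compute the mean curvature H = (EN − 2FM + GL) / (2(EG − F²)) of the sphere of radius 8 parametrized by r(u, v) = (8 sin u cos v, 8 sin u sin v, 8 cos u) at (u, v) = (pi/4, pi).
H = -1/8

With E = 64, F = 0, G = 64*sin(u)^2, L = -8*sin(u)/Abs(sin(u)), M = 0, N = -8*sin(u)^3/Abs(sin(u)), assemble
  H = (EN − 2FM + GL) / (2(EG − F²)) = -sin(u)/(8*Abs(sin(u))).
At (u, v) = (pi/4, pi): H = -1/8.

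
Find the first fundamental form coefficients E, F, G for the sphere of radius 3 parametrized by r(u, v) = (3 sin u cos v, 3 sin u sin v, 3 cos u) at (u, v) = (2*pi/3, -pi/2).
E = 9;  F = 0;  G = 27/4

Partials: r_u = (3*cos(u)*cos(v), 3*sin(v)*cos(u), -3*sin(u)), r_v = (-3*sin(u)*sin(v), 3*sin(u)*cos(v), 0). As functions of (u, v):
  E = r_u · r_u = 9,
  F = r_u · r_v = 0,
  G = r_v · r_v = 9*sin(u)^2.
Evaluating at (u, v) = (2*pi/3, -pi/2): E = 9, F = 0, G = 27/4.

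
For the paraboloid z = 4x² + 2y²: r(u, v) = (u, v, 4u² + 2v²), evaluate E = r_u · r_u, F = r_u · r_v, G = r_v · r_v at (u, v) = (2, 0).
E = 257;  F = 0;  G = 1

Partials: r_u = (1, 0, 8*u), r_v = (0, 1, 4*v). As functions of (u, v):
  E = r_u · r_u = 64*u^2 + 1,
  F = r_u · r_v = 32*u*v,
  G = r_v · r_v = 16*v^2 + 1.
Evaluating at (u, v) = (2, 0): E = 257, F = 0, G = 1.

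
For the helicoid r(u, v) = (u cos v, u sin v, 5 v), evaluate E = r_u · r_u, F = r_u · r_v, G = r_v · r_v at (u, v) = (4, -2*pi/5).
E = 1;  F = 0;  G = 41

Partials: r_u = (cos(v), sin(v), 0), r_v = (-u*sin(v), u*cos(v), 5). As functions of (u, v):
  E = r_u · r_u = 1,
  F = r_u · r_v = 0,
  G = r_v · r_v = u^2 + 25.
Evaluating at (u, v) = (4, -2*pi/5): E = 1, F = 0, G = 41.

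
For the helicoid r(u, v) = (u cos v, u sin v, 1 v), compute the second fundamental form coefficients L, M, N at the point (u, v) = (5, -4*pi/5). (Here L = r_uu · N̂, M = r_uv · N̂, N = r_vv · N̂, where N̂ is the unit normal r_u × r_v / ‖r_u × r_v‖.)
L = 0;  M = -sqrt(26)/26;  N = 0

Compute the unit normal N̂(u, v) = (sin(v)/sqrt(u^2 + 1), -cos(v)/sqrt(u^2 + 1), u/sqrt(u^2 + 1)), and the second partials r_uu, r_uv, r_vv. Take dot products:
  L(u, v) = r_uu · N̂ = 0,
  M(u, v) = r_uv · N̂ = -1/sqrt(u^2 + 1),
  N(u, v) = r_vv · N̂ = 0.
Evaluating at (u, v) = (5, -4*pi/5):
  L = 0, M = -sqrt(26)/26, N = 0.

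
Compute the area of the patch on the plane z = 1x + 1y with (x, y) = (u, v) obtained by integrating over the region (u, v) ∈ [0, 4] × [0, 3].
Area = 12*sqrt(3)

Area = ∫∫ √(EG − F²) du dv with √(EG − F²) = sqrt(3). Integrating over [0, 4] × [0, 3] gives 12*sqrt(3).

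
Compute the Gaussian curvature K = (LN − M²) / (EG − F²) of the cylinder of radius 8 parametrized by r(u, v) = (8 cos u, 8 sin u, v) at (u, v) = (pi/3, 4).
K = 0

Coefficients of the first fundamental form: E = 64, F = 0, G = 1.
Coefficients of the second fundamental form: L = -8, M = 0, N = 0.
Assemble K = (LN − M²)/(EG − F²) = 0. At (u, v) = (pi/3, 4): K = 0.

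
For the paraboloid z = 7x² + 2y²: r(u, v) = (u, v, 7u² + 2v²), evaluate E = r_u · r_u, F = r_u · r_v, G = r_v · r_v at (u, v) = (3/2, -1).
E = 442;  F = -84;  G = 17

Partials: r_u = (1, 0, 14*u), r_v = (0, 1, 4*v). As functions of (u, v):
  E = r_u · r_u = 196*u^2 + 1,
  F = r_u · r_v = 56*u*v,
  G = r_v · r_v = 16*v^2 + 1.
Evaluating at (u, v) = (3/2, -1): E = 442, F = -84, G = 17.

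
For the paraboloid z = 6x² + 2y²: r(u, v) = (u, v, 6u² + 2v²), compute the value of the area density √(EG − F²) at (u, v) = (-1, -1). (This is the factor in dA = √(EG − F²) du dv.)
√(EG − F²)|_{(-1, -1)} = sqrt(161)

E = 144*u^2 + 1, F = 48*u*v, G = 16*v^2 + 1, so EG − F² = 144*u^2 + 16*v^2 + 1. Taking the positive square root: √(EG − F²) = sqrt(144*u^2 + 16*v^2 + 1). At (u, v) = (-1, -1): sqrt(161).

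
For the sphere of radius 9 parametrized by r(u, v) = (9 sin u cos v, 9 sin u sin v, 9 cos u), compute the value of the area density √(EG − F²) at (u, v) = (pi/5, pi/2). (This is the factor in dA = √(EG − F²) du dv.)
√(EG − F²)|_{(pi/5, pi/2)} = 81*sqrt(10 - 2*sqrt(5))/4

E = 81, F = 0, G = 81*sin(u)^2, so EG − F² = 6561*sin(u)^2. Taking the positive square root: √(EG − F²) = 81*Abs(sin(u)). At (u, v) = (pi/5, pi/2): 81*sqrt(10 - 2*sqrt(5))/4.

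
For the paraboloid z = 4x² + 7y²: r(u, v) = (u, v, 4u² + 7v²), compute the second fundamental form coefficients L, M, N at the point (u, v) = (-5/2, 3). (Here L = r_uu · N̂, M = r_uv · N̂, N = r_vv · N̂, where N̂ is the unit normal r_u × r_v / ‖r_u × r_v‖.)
L = 8*sqrt(2165)/2165;  M = 0;  N = 14*sqrt(2165)/2165

Compute the unit normal N̂(u, v) = (-8*u/sqrt(64*u^2 + 196*v^2 + 1), -14*v/sqrt(64*u^2 + 196*v^2 + 1), 1/sqrt(64*u^2 + 196*v^2 + 1)), and the second partials r_uu, r_uv, r_vv. Take dot products:
  L(u, v) = r_uu · N̂ = 8/sqrt(64*u^2 + 196*v^2 + 1),
  M(u, v) = r_uv · N̂ = 0,
  N(u, v) = r_vv · N̂ = 14/sqrt(64*u^2 + 196*v^2 + 1).
Evaluating at (u, v) = (-5/2, 3):
  L = 8*sqrt(2165)/2165, M = 0, N = 14*sqrt(2165)/2165.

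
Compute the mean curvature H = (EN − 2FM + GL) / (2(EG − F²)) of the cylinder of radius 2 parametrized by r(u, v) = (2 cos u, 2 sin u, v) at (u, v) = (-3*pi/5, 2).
H = -1/4

With E = 4, F = 0, G = 1, L = -2, M = 0, N = 0, assemble
  H = (EN − 2FM + GL) / (2(EG − F²)) = -1/4.
At (u, v) = (-3*pi/5, 2): H = -1/4.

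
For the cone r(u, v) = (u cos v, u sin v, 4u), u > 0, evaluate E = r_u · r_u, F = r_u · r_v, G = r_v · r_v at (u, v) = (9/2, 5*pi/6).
E = 17;  F = 0;  G = 81/4

Partials: r_u = (cos(v), sin(v), 4), r_v = (-u*sin(v), u*cos(v), 0). As functions of (u, v):
  E = r_u · r_u = 17,
  F = r_u · r_v = 0,
  G = r_v · r_v = u^2.
Evaluating at (u, v) = (9/2, 5*pi/6): E = 17, F = 0, G = 81/4.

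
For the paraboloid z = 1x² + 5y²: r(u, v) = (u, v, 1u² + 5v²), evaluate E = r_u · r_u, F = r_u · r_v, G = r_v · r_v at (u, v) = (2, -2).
E = 17;  F = -80;  G = 401

Partials: r_u = (1, 0, 2*u), r_v = (0, 1, 10*v). As functions of (u, v):
  E = r_u · r_u = 4*u^2 + 1,
  F = r_u · r_v = 20*u*v,
  G = r_v · r_v = 100*v^2 + 1.
Evaluating at (u, v) = (2, -2): E = 17, F = -80, G = 401.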